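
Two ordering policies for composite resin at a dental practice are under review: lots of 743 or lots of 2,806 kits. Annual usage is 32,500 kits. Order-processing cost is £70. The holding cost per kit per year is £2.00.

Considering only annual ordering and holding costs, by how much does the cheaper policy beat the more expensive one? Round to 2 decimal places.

For each Q, cost = (D/Q)·S + (Q/2)·H.
TC(743) = (32,500/743)×70 + (743/2)×2 = £3,804.91
TC(2,806) = (32,500/2,806)×70 + (2,806/2)×2 = £3,616.76
|ΔTC| = |£3,804.91 − £3,616.76| = £188.15

£188.15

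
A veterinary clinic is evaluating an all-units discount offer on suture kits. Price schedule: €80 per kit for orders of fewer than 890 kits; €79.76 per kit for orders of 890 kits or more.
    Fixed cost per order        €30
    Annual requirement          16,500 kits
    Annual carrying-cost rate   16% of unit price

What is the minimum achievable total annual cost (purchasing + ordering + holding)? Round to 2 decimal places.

H₁ = 16%×€80 = €12.8000;  H₂ = 16%×€79.76 = €12.7616
EOQ₁ = √(2×16,500×30/12.8000) = 278.11  (< 890, feasible at tier 1)
EOQ₂ = √(2×16,500×30/12.7616) = 278.53  (< 890 → use Q = 890 at tier-2 price)
TC(tier 1 (EOQ₁), Q≈278.1) = €1,323,559.78
TC(tier 2, Q≈890.0) = €1,322,275.09
Minimum at tier 2: €1,322,275.09

€1,322,275.09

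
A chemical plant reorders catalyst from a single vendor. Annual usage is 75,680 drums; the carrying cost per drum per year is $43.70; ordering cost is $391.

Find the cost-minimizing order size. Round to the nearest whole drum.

Q* = √(2·D·S / H) = √(2·75,680·391 / 43.7) = √1,354,273.7 ≈ 1,163.73

1,164 drums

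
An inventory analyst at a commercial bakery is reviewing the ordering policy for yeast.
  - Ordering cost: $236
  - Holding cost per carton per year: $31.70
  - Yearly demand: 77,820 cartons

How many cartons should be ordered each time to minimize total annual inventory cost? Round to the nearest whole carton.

EOQ = √(2DS/H) = √(2 × 77,820 × 236 / 31.7)
    = √(1,158,707.89) ≈ 1,076.43

1,076 cartons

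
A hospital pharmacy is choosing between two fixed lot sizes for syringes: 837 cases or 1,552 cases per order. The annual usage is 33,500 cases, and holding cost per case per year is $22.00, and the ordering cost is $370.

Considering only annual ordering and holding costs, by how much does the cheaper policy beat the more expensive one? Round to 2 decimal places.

$1,042.63

Annual cost at Q: ordering D·S/Q plus holding Q·H/2.
TC(837) = (33,500/837)×370 + (837/2)×22 = $24,015.84
TC(1,552) = (33,500/1,552)×370 + (1,552/2)×22 = $25,058.47
Cheaper: Q = 837.  Difference = $1,042.63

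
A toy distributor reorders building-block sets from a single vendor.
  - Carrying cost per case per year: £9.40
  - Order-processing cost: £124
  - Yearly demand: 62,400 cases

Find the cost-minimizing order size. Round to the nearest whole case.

Optimal lot size Q* = (2 × 62,400 × £124 / £9.4)^½ ≈ 1,283.08

1,283 cases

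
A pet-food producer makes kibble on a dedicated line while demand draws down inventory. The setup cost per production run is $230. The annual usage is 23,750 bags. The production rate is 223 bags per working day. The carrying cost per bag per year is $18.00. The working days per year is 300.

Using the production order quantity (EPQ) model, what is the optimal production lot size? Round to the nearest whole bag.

970 bags

Daily demand d = 23,750/300 = 79.167; p = 223; 1 − d/p = 0.64499
EPQ = √(2DS / (H(1 − d/p)))
    = √(2 × 23,750 × 230 / (18 × 0.64499)) ≈ 970.06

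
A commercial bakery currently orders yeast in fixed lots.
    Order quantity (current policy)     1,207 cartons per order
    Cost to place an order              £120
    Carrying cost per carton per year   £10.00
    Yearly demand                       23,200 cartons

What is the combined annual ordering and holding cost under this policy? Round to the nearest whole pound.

Ordering: D/Q × S = 23,200/1,207 × £120 = £2,306.55
Holding:  Q/2 × H = 1,207/2 × £10 = £6,035.00
Total = £2,306.55 + £6,035.00 = £8,341.55

£8,342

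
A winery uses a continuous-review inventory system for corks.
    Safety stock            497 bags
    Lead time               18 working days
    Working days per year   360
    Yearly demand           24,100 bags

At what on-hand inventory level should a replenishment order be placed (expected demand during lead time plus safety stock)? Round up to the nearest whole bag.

1,702 bags

Daily demand d = 24,100 / 360 = 66.944 bags/day
Demand during lead time = 66.944 × 18 = 1,205.00
Reorder point = 1,205.00 + 497 = 1,702.00 → round up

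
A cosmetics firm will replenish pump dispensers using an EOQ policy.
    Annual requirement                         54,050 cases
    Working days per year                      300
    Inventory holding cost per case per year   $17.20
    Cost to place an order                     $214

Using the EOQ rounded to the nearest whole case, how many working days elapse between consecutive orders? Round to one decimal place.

2DS/H = 2·54,050·214/17.2 = 1,344,965.12
EOQ = √1,344,965.12 ≈ 1,159.73 → Q = 1,160 cases
T = Q/D × 300 days = 1,160/54,050 × 300 = 6.438 days

6.4 days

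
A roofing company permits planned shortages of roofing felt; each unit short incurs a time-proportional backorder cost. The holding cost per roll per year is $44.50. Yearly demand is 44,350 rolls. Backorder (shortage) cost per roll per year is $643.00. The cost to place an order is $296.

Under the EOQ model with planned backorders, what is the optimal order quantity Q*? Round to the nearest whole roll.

Q* = √(2DS/H) · √((H + b)/b)
   = √(2 × 44,350 × 296 / 44.5) · √((44.5 + 643) / 643)
   = 768.118 × 1.0340 ≈ 794.25

794 rolls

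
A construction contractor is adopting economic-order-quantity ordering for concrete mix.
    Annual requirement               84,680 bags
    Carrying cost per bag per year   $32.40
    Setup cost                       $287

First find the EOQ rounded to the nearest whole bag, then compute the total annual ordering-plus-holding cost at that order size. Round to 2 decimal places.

$39,684.31

2DS/H = 2·84,680·287/32.4 = 1,500,195.06
EOQ = √1,500,195.06 ≈ 1,224.82 → Q = 1,225 bags
Annual ordering cost = (D/Q)·S = (84,680/1,225) × 287 = $19,839.31
Annual holding cost  = (Q/2)·H = (1,225/2) × 32.4 = $19,845.00
Total = $19,839.31 + $19,845.00 = $39,684.31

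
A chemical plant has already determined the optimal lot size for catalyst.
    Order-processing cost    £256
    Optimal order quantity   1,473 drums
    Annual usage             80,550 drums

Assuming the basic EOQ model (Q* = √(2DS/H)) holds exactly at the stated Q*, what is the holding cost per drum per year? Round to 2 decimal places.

£19.01

From Q* = √(2DS/H) ⇒ Q*² = 2DS/H.
H = 2DS / Q² = 2 × 80,550 × 256 / 1,473² = 19.0077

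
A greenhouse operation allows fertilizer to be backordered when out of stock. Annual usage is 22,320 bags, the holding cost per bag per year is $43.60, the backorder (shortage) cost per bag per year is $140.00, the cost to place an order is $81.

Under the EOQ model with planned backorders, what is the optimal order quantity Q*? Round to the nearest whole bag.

330 bags

Q* = √(2DS/H) · √((H + b)/b)
   = √(2 × 22,320 × 81 / 43.6) · √((43.6 + 140) / 140)
   = 287.979 × 1.1452 ≈ 329.79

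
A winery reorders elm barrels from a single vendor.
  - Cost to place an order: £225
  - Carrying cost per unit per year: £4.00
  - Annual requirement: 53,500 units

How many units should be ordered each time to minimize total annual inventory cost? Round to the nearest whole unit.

Q* = √(2·D·S / H) = √(2·53,500·225 / 4) = √6,018,750.0 ≈ 2,453.31

2,453 units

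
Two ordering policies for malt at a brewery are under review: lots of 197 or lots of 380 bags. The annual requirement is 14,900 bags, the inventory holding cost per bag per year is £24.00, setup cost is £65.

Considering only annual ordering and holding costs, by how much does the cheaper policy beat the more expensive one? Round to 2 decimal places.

For each Q, cost = (D/Q)·S + (Q/2)·H.
TC(197) = (14,900/197)×65 + (197/2)×24 = £7,280.24
TC(380) = (14,900/380)×65 + (380/2)×24 = £7,108.68
|ΔTC| = |£7,280.24 − £7,108.68| = £171.56

£171.56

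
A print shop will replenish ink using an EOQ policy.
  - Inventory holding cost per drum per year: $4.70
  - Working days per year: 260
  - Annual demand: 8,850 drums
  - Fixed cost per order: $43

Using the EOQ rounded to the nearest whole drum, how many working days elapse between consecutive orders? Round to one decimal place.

11.8 days

Optimal lot size Q* = (2 × 8,850 × $43 / $4.7)^½ ≈ 402.41 → Q = 402 drums
T = Q/D × 260 days = 402/8,850 × 260 = 11.810 days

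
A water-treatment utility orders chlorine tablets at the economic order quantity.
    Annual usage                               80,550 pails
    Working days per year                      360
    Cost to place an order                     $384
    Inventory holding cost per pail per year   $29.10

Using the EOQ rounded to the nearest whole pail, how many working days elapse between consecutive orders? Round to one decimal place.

6.5 days

2DS/H = 2·80,550·384/29.1 = 2,125,855.67
EOQ = √2,125,855.67 ≈ 1,458.03 → Q = 1,458 pails
Cycle time = (working days × Q)/D = (360 × 1,458) / 80,550 = 6.516 days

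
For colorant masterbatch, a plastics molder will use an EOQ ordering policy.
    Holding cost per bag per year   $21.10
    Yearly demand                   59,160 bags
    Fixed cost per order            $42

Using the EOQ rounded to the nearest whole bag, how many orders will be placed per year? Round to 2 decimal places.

121.98 orders per year

Q* = √(2·D·S / H) = √(2·59,160·42 / 21.1) = √235,518.5 ≈ 485.30 → Q = 485
N = D/Q = 59,160/485 ≈ 121.979 orders/yr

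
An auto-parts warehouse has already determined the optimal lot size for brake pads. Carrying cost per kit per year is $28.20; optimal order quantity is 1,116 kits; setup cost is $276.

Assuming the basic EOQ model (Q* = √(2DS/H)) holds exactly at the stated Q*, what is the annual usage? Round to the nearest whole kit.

EOQ relation: Q² = 2DS/H, so rearrange for the unknown.
D = Q²H / (2S) = 1,116² × 28.2 / (2 × 276) = 63,626.56

63,627 kits per year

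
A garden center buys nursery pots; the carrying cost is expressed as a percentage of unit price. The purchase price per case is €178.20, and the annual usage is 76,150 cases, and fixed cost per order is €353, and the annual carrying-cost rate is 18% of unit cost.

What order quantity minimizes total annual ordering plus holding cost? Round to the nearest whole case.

1,295 cases

Carrying cost H = €178.2 × 18% = €32.0760/case/yr
Q* = √(2·D·S / H) = √(2·76,150·353 / 32.076) = √1,676,078.7 ≈ 1,294.63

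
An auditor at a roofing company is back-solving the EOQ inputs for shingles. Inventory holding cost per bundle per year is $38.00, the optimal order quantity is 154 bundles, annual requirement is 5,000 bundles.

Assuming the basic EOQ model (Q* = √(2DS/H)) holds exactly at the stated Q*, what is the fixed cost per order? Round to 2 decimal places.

$90.12

From Q* = √(2DS/H) ⇒ Q*² = 2DS/H.
S = Q²H / (2D) = 154² × 38 / (2 × 5,000) = 90.1208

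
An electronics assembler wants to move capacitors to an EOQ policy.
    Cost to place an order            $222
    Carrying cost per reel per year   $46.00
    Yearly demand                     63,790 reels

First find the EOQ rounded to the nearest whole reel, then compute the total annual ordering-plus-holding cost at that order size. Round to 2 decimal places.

2DS/H = 2·63,790·222/46 = 615,712.17
EOQ = √615,712.17 ≈ 784.67 → Q = 785 reels
Orders/yr = 63,790/785 = 81.261; ordering cost = 81.261 × $222 = $18,039.97
Average inventory = 785/2 = 392.5; holding cost = 392.5 × $46 = $18,055.00
Total = $18,039.97 + $18,055.00 = $36,094.97

$36,094.97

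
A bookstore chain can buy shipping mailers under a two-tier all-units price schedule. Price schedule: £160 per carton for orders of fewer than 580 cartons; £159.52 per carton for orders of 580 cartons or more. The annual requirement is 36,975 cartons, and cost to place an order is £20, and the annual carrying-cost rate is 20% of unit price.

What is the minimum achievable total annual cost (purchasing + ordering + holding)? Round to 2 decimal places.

£5,908,779.16

H₁ = 20%×£160 = £32.0000;  H₂ = 20%×£159.52 = £31.9040
EOQ₁ = √(2×36,975×20/32.0000) = 214.99  (< 580, feasible at tier 1)
EOQ₂ = √(2×36,975×20/31.9040) = 215.31  (< 580 → use Q = 580 at tier-2 price)
TC(tier 1 (EOQ₁), Q≈215.0) = £5,922,879.53
TC(tier 2, Q≈580.0) = £5,908,779.16
Minimum at tier 2: £5,908,779.16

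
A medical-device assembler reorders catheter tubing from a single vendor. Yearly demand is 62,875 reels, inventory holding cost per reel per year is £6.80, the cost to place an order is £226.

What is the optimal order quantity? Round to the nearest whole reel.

Q* = √(2·D·S / H) = √(2·62,875·226 / 6.8) = √4,179,338.2 ≈ 2,044.34

2,044 reels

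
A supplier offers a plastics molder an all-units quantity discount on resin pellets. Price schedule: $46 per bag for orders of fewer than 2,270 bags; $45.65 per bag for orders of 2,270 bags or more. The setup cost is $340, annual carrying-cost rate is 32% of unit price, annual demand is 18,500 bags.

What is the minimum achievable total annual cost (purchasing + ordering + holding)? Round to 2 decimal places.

$863,876.01

H₁ = 32%×$46 = $14.7200;  H₂ = 32%×$45.65 = $14.6080
EOQ₁ = √(2×18,500×340/14.7200) = 924.46  (< 2,270, feasible at tier 1)
EOQ₂ = √(2×18,500×340/14.6080) = 927.99  (< 2,270 → use Q = 2,270 at tier-2 price)
TC(tier 1 (EOQ₁), Q≈924.5) = $864,608.00
TC(tier 2, Q≈2,270.0) = $863,876.01
Minimum at tier 2: $863,876.01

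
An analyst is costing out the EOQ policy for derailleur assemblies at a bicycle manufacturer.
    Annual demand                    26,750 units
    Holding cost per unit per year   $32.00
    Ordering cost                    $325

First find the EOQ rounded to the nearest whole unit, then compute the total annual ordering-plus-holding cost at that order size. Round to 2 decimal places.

2DS/H = 2·26,750·325/32 = 543,359.38
EOQ = √543,359.38 ≈ 737.13 → Q = 737 units
Annual ordering cost = (D/Q)·S = (26,750/737) × 325 = $11,796.13
Annual holding cost  = (Q/2)·H = (737/2) × 32 = $11,792.00
Total = $11,796.13 + $11,792.00 = $23,588.13

$23,588.13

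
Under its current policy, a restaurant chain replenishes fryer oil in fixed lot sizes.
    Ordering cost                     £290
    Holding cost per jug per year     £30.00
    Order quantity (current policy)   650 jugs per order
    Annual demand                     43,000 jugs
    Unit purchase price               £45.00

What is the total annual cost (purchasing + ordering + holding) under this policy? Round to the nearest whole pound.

Annual ordering cost = (D/Q)·S = (43,000/650) × 290 = £19,184.62
Annual holding cost  = (Q/2)·H = (650/2) × 30 = £9,750.00
Purchase cost = D·C = 43,000 × 45 = £1,935,000.00
Total = £19,184.62 + £9,750.00 + £1,935,000.00 = £1,963,934.62

£1,963,935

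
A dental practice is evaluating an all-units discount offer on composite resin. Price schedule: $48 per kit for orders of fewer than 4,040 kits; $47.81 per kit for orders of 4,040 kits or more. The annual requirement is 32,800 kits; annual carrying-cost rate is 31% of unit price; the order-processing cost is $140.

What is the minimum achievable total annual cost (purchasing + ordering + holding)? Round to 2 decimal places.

H₁ = 31%×$48 = $14.8800;  H₂ = 31%×$47.81 = $14.8211
EOQ₁ = √(2×32,800×140/14.8800) = 785.62  (< 4,040, feasible at tier 1)
EOQ₂ = √(2×32,800×140/14.8211) = 787.18  (< 4,040 → use Q = 4,040 at tier-2 price)
TC(tier 1 (EOQ₁), Q≈785.6) = $1,586,090.08
TC(tier 2, Q≈4,040.0) = $1,599,243.26
Minimum at tier 1 (EOQ₁): $1,586,090.08

$1,586,090.08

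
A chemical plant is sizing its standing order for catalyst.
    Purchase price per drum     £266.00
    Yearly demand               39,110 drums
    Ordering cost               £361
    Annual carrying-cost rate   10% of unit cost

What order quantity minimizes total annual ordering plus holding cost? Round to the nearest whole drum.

Carrying cost H = £266 × 10% = £26.6000/drum/yr
Q* = √(2·D·S / H) = √(2·39,110·361 / 26.6) = √1,061,557.1 ≈ 1,030.32

1,030 drums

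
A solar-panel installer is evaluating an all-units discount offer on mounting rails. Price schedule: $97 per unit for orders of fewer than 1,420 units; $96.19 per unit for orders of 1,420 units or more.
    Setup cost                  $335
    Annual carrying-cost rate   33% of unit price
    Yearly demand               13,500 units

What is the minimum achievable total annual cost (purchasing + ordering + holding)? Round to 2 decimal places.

H₁ = 33%×$97 = $32.0100;  H₂ = 33%×$96.19 = $31.7427
EOQ₁ = √(2×13,500×335/32.0100) = 531.57  (< 1,420, feasible at tier 1)
EOQ₂ = √(2×13,500×335/31.7427) = 533.80  (< 1,420 → use Q = 1,420 at tier-2 price)
TC(tier 1 (EOQ₁), Q≈531.6) = $1,326,515.59
TC(tier 2, Q≈1,420.0) = $1,324,287.18
Minimum at tier 2: $1,324,287.18

$1,324,287.18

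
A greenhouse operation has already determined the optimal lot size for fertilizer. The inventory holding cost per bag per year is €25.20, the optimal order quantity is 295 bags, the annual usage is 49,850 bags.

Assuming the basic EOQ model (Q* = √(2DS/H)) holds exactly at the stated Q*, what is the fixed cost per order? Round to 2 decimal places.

€22.00

Since Q* = (2DS/H)^½, squaring gives Q*²·H = 2DS.
S = Q²H / (2D) = 295² × 25.2 / (2 × 49,850) = 21.9963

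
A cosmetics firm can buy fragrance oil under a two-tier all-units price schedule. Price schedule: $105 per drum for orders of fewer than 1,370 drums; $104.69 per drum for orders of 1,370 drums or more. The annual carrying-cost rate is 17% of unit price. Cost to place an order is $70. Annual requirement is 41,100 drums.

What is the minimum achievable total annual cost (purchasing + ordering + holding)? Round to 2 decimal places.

H₁ = 17%×$105 = $17.8500;  H₂ = 17%×$104.69 = $17.7973
EOQ₁ = √(2×41,100×70/17.8500) = 567.76  (< 1,370, feasible at tier 1)
EOQ₂ = √(2×41,100×70/17.7973) = 568.60  (< 1,370 → use Q = 1,370 at tier-2 price)
TC(tier 1 (EOQ₁), Q≈567.8) = $4,325,634.54
TC(tier 2, Q≈1,370.0) = $4,317,050.15
Minimum at tier 2: $4,317,050.15

$4,317,050.15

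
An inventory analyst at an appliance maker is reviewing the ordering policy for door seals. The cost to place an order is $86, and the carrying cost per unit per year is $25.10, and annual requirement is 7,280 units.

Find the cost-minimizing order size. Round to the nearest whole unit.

223 units

EOQ = √(2DS/H) = √(2 × 7,280 × 86 / 25.1)
    = √(49,886.85) ≈ 223.35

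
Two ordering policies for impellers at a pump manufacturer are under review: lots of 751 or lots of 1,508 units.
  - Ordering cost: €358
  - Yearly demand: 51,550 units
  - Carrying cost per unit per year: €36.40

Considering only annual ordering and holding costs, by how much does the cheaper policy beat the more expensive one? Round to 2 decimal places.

Annual cost at Q: ordering D·S/Q plus holding Q·H/2.
TC(751) = (51,550/751)×358 + (751/2)×36.4 = €38,241.97
TC(1,508) = (51,550/1,508)×358 + (1,508/2)×36.4 = €39,683.60
Lots of 751 are cheaper by €1,441.63.

€1,441.63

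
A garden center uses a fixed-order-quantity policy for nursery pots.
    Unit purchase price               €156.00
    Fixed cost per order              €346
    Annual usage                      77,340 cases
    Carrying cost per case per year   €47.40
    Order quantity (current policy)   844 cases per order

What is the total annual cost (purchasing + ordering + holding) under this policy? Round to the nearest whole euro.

Orders/yr = 77,340/844 = 91.635; ordering cost = 91.635 × €346 = €31,705.73
Average inventory = 844/2 = 422; holding cost = 422 × €47.4 = €20,002.80
Purchase cost = D·C = 77,340 × 156 = €12,065,040.00
Total = €31,705.73 + €20,002.80 + €12,065,040.00 = €12,116,748.53

€12,116,749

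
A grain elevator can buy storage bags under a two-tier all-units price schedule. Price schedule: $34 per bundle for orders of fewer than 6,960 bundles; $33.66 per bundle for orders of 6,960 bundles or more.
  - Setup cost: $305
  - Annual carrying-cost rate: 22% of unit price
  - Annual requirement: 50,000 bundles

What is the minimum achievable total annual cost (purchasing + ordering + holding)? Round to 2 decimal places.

H₁ = 22%×$34 = $7.4800;  H₂ = 22%×$33.66 = $7.4052
EOQ₁ = √(2×50,000×305/7.4800) = 2,019.29  (< 6,960, feasible at tier 1)
EOQ₂ = √(2×50,000×305/7.4052) = 2,029.46  (< 6,960 → use Q = 6,960 at tier-2 price)
TC(tier 1 (EOQ₁), Q≈2,019.3) = $1,715,104.30
TC(tier 2, Q≈6,960.0) = $1,710,961.19
Minimum at tier 2: $1,710,961.19

$1,710,961.19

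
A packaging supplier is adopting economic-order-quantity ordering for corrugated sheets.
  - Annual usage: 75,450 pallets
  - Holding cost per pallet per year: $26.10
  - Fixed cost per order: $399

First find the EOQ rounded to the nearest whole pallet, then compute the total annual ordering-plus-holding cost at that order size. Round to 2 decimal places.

Optimal lot size Q* = (2 × 75,450 × $399 / $26.1)^½ ≈ 1,518.84 → Q = 1,519 pallets
Ordering: D/Q × S = 75,450/1,519 × $399 = $19,818.66
Holding:  Q/2 × H = 1,519/2 × $26.1 = $19,822.95
Total = $19,818.66 + $19,822.95 = $39,641.61

$39,641.61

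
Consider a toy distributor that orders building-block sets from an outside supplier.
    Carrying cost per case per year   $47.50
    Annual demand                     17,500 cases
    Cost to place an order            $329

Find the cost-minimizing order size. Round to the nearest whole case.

Optimal lot size Q* = (2 × 17,500 × $329 / $47.5)^½ ≈ 492.36

492 cases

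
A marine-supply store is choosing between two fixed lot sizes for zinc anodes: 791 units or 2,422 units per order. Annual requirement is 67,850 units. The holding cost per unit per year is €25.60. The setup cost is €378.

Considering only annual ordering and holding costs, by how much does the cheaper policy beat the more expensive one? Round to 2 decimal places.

€957.79

For each Q, cost = (D/Q)·S + (Q/2)·H.
TC(791) = (67,850/791)×378 + (791/2)×25.6 = €42,548.69
TC(2,422) = (67,850/2,422)×378 + (2,422/2)×25.6 = €41,590.91
Cheaper: Q = 2,422.  Difference = €957.79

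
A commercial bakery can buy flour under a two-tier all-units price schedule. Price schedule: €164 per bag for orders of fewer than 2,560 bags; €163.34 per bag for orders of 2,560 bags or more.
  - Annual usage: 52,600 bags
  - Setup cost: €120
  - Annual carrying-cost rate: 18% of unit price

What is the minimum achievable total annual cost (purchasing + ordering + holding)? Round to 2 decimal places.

€8,631,783.16

H₁ = 18%×€164 = €29.5200;  H₂ = 18%×€163.34 = €29.4012
EOQ₁ = √(2×52,600×120/29.5200) = 653.94  (< 2,560, feasible at tier 1)
EOQ₂ = √(2×52,600×120/29.4012) = 655.26  (< 2,560 → use Q = 2,560 at tier-2 price)
TC(tier 1 (EOQ₁), Q≈653.9) = €8,645,704.42
TC(tier 2, Q≈2,560.0) = €8,631,783.16
Minimum at tier 2: €8,631,783.16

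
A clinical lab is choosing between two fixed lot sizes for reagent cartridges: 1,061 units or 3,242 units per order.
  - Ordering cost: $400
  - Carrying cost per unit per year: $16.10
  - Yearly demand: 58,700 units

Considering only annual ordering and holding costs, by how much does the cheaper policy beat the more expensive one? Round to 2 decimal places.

$2,669.43

TC(Q) = (D/Q)S + (Q/2)H
TC(1,061) = (58,700/1,061)×400 + (1,061/2)×16.1 = $30,671.12
TC(3,242) = (58,700/3,242)×400 + (3,242/2)×16.1 = $33,340.54
|ΔTC| = |$30,671.12 − $33,340.54| = $2,669.43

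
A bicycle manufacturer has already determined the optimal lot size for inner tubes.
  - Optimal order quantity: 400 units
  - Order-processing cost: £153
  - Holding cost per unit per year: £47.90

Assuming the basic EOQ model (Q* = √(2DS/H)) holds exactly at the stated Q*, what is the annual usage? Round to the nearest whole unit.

25,046 units per year

EOQ relation: Q² = 2DS/H, so rearrange for the unknown.
D = Q²H / (2S) = 400² × 47.9 / (2 × 153) = 25,045.75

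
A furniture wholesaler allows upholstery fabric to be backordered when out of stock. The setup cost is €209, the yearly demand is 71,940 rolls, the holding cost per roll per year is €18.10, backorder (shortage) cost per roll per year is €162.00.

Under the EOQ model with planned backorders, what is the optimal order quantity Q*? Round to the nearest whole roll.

1,359 rolls

Q* = √(2DS/H) · √((H + b)/b)
   = √(2 × 71,940 × 209 / 18.1) · √((18.1 + 162) / 162)
   = 1,288.944 × 1.0544 ≈ 1,359.04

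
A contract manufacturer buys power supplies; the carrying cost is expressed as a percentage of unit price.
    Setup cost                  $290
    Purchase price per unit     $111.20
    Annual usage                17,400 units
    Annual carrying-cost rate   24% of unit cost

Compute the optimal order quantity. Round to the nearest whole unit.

615 units

H = i·C = 0.24 × $111.2 = $26.6880 per unit-year
Optimal lot size Q* = (2 × 17,400 × $290 / $26.688)^½ ≈ 614.94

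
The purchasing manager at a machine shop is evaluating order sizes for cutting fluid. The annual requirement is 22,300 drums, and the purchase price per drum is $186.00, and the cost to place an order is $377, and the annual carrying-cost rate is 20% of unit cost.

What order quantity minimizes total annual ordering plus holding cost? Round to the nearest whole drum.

Holding cost per drum per year: H = 20% × $186 = $37.2000
Optimal lot size Q* = (2 × 22,300 × $377 / $37.2)^½ ≈ 672.31

672 drums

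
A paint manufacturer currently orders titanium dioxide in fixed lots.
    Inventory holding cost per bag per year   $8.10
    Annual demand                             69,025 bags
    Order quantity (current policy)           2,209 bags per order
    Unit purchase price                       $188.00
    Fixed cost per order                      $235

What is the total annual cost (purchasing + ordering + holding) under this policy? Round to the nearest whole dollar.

Annual ordering cost = (D/Q)·S = (69,025/2,209) × 235 = $7,343.09
Annual holding cost  = (Q/2)·H = (2,209/2) × 8.1 = $8,946.45
Purchase cost = D·C = 69,025 × 188 = $12,976,700.00
Total = $7,343.09 + $8,946.45 + $12,976,700.00 = $12,992,989.54

$12,992,990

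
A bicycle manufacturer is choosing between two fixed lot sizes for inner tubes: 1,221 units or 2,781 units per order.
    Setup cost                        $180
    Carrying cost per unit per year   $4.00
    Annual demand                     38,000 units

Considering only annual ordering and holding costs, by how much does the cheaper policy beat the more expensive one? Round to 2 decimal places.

$22.42

TC(Q) = (D/Q)S + (Q/2)H
TC(1,221) = (38,000/1,221)×180 + (1,221/2)×4 = $8,043.97
TC(2,781) = (38,000/2,781)×180 + (2,781/2)×4 = $8,021.55
Cheaper: Q = 2,781.  Difference = $22.42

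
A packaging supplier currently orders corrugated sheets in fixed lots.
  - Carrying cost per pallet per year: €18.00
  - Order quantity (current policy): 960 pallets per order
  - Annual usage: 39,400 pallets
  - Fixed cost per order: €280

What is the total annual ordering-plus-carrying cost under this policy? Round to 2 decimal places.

€20,131.67

Annual ordering cost = (D/Q)·S = (39,400/960) × 280 = €11,491.67
Annual holding cost  = (Q/2)·H = (960/2) × 18 = €8,640.00
Total = €11,491.67 + €8,640.00 = €20,131.67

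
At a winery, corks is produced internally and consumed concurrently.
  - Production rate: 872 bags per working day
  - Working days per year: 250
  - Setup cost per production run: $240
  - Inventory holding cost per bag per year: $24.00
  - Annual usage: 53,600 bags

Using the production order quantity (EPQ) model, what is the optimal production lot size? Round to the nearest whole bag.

1,192 bags

Daily demand d = 53,600/250 = 214.400; p = 872; 1 − d/p = 0.75413
EPQ = √(2DS / (H(1 − d/p)))
    = √(2 × 53,600 × 240 / (24 × 0.75413)) ≈ 1,192.27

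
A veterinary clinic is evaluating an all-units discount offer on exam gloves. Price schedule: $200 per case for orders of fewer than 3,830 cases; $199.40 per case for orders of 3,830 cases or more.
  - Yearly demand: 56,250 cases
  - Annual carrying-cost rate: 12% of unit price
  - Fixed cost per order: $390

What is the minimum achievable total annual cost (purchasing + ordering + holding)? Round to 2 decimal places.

H₁ = 12%×$200 = $24.0000;  H₂ = 12%×$199.40 = $23.9280
EOQ₁ = √(2×56,250×390/24.0000) = 1,352.08  (< 3,830, feasible at tier 1)
EOQ₂ = √(2×56,250×390/23.9280) = 1,354.11  (< 3,830 → use Q = 3,830 at tier-2 price)
TC(tier 1 (EOQ₁), Q≈1,352.1) = $11,282,449.96
TC(tier 2, Q≈3,830.0) = $11,267,799.93
Minimum at tier 2: $11,267,799.93

$11,267,799.93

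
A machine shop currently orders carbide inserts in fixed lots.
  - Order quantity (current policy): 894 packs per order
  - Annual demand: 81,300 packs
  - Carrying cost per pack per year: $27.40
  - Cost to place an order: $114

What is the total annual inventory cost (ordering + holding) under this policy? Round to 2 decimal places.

Orders/yr = 81,300/894 = 90.940; ordering cost = 90.940 × $114 = $10,367.11
Average inventory = 894/2 = 447; holding cost = 447 × $27.4 = $12,247.80
Total = $10,367.11 + $12,247.80 = $22,614.91

$22,614.91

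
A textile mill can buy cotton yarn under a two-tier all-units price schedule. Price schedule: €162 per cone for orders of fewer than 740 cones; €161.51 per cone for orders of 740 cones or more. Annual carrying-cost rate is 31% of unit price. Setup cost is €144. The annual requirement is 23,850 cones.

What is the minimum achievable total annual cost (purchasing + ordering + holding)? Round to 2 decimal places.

€3,875,179.78

H₁ = 31%×€162 = €50.2200;  H₂ = 31%×€161.51 = €50.0681
EOQ₁ = √(2×23,850×144/50.2200) = 369.83  (< 740, feasible at tier 1)
EOQ₂ = √(2×23,850×144/50.0681) = 370.39  (< 740 → use Q = 740 at tier-2 price)
TC(tier 1 (EOQ₁), Q≈369.8) = €3,882,272.86
TC(tier 2, Q≈740.0) = €3,875,179.78
Minimum at tier 2: €3,875,179.78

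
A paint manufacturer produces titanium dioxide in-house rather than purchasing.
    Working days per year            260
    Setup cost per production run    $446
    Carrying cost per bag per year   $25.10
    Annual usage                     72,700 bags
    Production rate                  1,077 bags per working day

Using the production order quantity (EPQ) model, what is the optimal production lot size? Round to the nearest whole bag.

d = 72,700/260 = 279.6154 bags/day;  effective holding cost H(1 − d/p) = 25.1·(1 − 279.6154/1077) = 18.58343
Q* = √(2DS / H_eff) = √(2·72,700·446 / 18.58343) ≈ 1,868.04

1,868 bags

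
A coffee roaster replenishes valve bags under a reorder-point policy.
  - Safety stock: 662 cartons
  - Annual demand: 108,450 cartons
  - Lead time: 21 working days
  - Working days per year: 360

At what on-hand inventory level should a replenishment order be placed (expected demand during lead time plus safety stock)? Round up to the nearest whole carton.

6,989 cartons

Daily demand d = 108,450 / 360 = 301.250 cartons/day
Demand during lead time = 301.250 × 21 = 6,326.25
Reorder point = 6,326.25 + 662 = 6,988.25 → round up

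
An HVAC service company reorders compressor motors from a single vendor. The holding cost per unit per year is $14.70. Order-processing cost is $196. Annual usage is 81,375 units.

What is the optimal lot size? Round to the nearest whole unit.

1,473 units

EOQ = √(2DS/H) = √(2 × 81,375 × 196 / 14.7)
    = √(2,170,000.00) ≈ 1,473.09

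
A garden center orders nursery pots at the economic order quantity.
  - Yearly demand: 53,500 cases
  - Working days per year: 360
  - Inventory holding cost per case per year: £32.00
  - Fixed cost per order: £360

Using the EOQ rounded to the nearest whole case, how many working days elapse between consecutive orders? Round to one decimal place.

Q* = √(2·D·S / H) = √(2·53,500·360 / 32) = √1,203,750.0 ≈ 1,097.16 → Q = 1,097 cases
Cycle time = (working days × Q)/D = (360 × 1,097) / 53,500 = 7.382 days

7.4 days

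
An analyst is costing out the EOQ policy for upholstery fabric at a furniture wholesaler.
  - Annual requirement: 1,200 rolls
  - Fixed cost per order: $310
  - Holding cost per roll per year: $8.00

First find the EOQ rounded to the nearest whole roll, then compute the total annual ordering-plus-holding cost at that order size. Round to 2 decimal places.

2DS/H = 2·1,200·310/8 = 93,000.00
EOQ = √93,000.00 ≈ 304.96 → Q = 305 rolls
Ordering: D/Q × S = 1,200/305 × $310 = $1,219.67
Holding:  Q/2 × H = 305/2 × $8 = $1,220.00
Total = $1,219.67 + $1,220.00 = $2,439.67

$2,439.67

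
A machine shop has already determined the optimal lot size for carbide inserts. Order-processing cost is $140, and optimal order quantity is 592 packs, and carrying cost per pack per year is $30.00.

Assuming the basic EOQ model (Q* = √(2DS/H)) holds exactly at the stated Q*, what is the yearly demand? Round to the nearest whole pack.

37,550 packs per year

EOQ relation: Q² = 2DS/H, so rearrange for the unknown.
D = Q²H / (2S) = 592² × 30 / (2 × 140) = 37,549.71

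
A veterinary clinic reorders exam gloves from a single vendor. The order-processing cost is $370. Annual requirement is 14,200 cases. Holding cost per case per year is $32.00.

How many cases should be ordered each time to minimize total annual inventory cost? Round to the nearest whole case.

EOQ = √(2DS/H) = √(2 × 14,200 × 370 / 32)
    = √(328,375.00) ≈ 573.04

573 cases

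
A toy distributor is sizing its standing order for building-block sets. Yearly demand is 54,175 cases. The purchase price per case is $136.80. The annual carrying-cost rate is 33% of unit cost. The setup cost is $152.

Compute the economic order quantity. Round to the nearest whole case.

Holding cost per case per year: H = 33% × $136.8 = $45.1440
Q* = √(2·D·S / H) = √(2·54,175·152 / 45.144) = √364,814.8 ≈ 604.00

604 cases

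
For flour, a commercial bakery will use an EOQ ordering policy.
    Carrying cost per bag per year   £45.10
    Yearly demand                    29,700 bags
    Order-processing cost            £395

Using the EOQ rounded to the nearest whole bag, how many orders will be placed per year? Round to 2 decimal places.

Optimal lot size Q* = (2 × 29,700 × £395 / £45.1)^½ ≈ 721.28 → Q = 721
Orders per year = D/Q = 29,700 / 721 = 41.193

41.19 orders per year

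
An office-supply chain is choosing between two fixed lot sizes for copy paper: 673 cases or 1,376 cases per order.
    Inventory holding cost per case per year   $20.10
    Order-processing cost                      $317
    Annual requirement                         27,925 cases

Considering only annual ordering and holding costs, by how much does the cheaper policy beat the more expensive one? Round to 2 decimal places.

For each Q, cost = (D/Q)·S + (Q/2)·H.
TC(673) = (27,925/673)×317 + (673/2)×20.1 = $19,917.03
TC(1,376) = (27,925/1,376)×317 + (1,376/2)×20.1 = $20,262.10
|ΔTC| = |$19,917.03 − $20,262.10| = $345.07

$345.07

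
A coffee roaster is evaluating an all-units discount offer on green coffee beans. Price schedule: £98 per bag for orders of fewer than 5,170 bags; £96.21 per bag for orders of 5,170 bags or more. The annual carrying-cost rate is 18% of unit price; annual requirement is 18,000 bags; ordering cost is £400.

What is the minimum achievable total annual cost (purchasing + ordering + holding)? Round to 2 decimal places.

H₁ = 18%×£98 = £17.6400;  H₂ = 18%×£96.21 = £17.3178
EOQ₁ = √(2×18,000×400/17.6400) = 903.51  (< 5,170, feasible at tier 1)
EOQ₂ = √(2×18,000×400/17.3178) = 911.87  (< 5,170 → use Q = 5,170 at tier-2 price)
TC(tier 1 (EOQ₁), Q≈903.5) = £1,779,937.88
TC(tier 2, Q≈5,170.0) = £1,777,939.16
Minimum at tier 2: £1,777,939.16

£1,777,939.16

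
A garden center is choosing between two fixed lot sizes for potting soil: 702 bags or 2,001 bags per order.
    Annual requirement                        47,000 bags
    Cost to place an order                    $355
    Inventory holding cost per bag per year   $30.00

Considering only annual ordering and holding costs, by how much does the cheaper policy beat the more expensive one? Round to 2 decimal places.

$4,055.52

Annual cost at Q: ordering D·S/Q plus holding Q·H/2.
TC(702) = (47,000/702)×355 + (702/2)×30 = $34,297.81
TC(2,001) = (47,000/2,001)×355 + (2,001/2)×30 = $38,353.33
|ΔTC| = |$34,297.81 − $38,353.33| = $4,055.52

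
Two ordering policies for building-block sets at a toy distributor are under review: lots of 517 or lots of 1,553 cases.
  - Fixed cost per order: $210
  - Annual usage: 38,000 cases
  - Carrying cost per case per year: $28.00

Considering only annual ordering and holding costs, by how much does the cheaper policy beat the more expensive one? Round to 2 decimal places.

TC(Q) = (D/Q)S + (Q/2)H
TC(517) = (38,000/517)×210 + (517/2)×28 = $22,673.20
TC(1,553) = (38,000/1,553)×210 + (1,553/2)×28 = $26,880.44
Lots of 517 are cheaper by $4,207.24.

$4,207.24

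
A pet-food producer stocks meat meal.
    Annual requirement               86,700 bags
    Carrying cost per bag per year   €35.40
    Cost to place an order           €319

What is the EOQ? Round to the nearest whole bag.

Q* = √(2·D·S / H) = √(2·86,700·319 / 35.4) = √1,562,559.3 ≈ 1,250.02

1,250 bags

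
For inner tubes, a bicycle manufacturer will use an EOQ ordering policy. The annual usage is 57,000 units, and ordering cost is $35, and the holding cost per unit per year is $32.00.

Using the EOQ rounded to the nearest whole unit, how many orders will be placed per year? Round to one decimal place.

Q* = √(2·D·S / H) = √(2·57,000·35 / 32) = √124,687.5 ≈ 353.11 → Q = 353
N = D/Q = 57,000/353 ≈ 161.473 orders/yr

161.5 orders per year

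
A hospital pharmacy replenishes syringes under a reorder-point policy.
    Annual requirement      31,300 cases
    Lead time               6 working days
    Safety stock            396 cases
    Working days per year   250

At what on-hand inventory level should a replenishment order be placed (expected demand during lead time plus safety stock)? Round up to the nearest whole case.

1,148 cases

Daily demand d = 31,300 / 250 = 125.200 cases/day
Demand during lead time = 125.200 × 6 = 751.20
Reorder point = 751.20 + 396 = 1,147.20 → round up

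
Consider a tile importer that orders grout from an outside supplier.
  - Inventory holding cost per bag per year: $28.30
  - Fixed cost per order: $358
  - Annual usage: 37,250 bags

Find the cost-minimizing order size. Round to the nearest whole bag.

971 bags

Optimal lot size Q* = (2 × 37,250 × $358 / $28.3)^½ ≈ 970.79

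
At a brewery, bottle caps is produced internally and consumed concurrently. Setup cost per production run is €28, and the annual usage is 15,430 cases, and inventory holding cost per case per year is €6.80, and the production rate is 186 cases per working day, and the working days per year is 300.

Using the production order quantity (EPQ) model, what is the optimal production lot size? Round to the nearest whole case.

d = 15,430/300 = 51.4333 cases/day;  effective holding cost H(1 − d/p) = 6.8·(1 − 51.4333/186) = 4.91964
Q* = √(2DS / H_eff) = √(2·15,430·28 / 4.91964) ≈ 419.09

419 cases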